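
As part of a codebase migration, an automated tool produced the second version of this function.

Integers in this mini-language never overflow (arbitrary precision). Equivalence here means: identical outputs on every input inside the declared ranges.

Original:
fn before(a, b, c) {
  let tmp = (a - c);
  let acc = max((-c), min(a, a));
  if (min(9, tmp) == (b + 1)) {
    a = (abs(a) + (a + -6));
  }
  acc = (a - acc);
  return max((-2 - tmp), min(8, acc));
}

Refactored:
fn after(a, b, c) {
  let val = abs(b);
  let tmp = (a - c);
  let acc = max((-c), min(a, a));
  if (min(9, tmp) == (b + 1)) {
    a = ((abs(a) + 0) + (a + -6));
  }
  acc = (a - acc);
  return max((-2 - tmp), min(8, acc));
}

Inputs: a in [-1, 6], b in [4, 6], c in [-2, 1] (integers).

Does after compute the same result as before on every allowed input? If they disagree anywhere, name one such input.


Reading the diff, among the changes: local variable names differ; and arithmetic usage differs; and min/max/abs usage differs; and statement counts differ; and constant usage differs.
As a probe, take a=2, b=6, c=-2: before runs tmp := 4 | acc := 2 | (min(9, tmp) == (b + 1)): false | acc := 0 | result 0; after runs val := 6 | tmp := 4 | acc := 2 | (min(9, tmp) == (b + 1)): false | acc := 0 | result 0; both end at 0.
An exhaustive pass over the 96 declared inputs shows identical outputs.
verdict: equivalent


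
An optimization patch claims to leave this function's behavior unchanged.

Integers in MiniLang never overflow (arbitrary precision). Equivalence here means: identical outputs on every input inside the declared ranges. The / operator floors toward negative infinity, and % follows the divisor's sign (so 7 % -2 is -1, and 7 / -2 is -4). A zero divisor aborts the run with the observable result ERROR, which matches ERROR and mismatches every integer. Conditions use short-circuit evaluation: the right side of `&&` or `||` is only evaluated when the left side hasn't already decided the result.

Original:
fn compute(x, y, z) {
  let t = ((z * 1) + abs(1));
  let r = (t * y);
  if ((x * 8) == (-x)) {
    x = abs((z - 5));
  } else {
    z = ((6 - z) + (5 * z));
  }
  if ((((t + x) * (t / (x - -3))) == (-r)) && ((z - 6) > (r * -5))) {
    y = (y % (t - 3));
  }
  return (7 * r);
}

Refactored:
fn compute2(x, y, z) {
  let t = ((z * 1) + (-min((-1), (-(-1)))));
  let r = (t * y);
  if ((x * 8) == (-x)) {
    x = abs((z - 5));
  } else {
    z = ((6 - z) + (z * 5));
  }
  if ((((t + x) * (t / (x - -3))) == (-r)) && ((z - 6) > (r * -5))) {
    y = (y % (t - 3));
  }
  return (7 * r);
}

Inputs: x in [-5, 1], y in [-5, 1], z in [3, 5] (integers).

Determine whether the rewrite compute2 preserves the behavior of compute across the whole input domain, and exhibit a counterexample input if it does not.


Reading the diff, among the changes: min/max/abs usage differs; and constant usage differs.
Tracing x=1, y=0, z=4: compute: t := 5 | r := 0 | ((x * 8) == (-x)): false | z := 22 | ((((t + x) * (t / (x - -3))) == (-r)) && ((z - 6) > (r * -5))): false | result 0 | compute2: t := 5 | r := 0 | ((x * 8) == (-x)): false | z := 22 | ((((t + x) * (t / (x - -3))) == (-r)) && ((z - 6) > (r * -5))): false | result 0 — matching result 0.
Every one of the 147 inputs gives matching results.
verdict: equivalent


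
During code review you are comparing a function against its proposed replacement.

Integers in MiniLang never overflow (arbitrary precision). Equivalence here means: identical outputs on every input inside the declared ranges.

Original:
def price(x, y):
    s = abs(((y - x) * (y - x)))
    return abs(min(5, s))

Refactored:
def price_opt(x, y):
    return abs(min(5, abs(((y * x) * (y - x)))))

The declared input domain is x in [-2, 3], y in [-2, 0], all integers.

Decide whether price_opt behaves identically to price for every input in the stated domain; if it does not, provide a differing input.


These are not equivalent — on x=-2, y=-1 the outputs split (1 vs 2).
price: s becomes 1; next final value 1
price_opt: final value 2
verdict: not equivalent; witness: x=-2, y=-1


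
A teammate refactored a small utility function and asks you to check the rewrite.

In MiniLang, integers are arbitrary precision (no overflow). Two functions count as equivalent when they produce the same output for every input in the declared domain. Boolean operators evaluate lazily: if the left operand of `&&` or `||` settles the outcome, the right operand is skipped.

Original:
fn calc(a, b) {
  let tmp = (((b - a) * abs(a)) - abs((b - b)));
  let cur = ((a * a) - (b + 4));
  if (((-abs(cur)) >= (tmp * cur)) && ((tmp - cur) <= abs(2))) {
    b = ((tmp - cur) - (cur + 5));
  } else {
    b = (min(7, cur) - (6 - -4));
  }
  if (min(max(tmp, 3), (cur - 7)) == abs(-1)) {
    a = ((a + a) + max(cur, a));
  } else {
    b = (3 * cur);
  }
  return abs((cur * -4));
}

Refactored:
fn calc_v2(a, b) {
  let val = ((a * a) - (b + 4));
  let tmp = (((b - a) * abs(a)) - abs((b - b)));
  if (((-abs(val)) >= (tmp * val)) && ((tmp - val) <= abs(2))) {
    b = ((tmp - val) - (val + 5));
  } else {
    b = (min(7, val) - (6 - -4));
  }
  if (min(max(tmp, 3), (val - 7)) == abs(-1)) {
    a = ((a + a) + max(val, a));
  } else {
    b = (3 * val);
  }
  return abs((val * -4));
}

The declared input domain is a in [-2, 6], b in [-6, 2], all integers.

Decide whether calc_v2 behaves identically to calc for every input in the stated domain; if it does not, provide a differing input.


Reading the diff, among the changes: local variable names differ.
Tracing a=0, b=-6: calc: tmp=0, then cur=2, then (((-abs(cur)) >= (tmp * cur)) && ((tmp - cur) <= abs(2))) is false, then b=-8, then (min(max(tmp, 3), (cur - 7)) == abs(-1)) is false, then b=6, then returns 8 | calc_v2: val=2, then tmp=0, then (((-abs(val)) >= (tmp * val)) && ((tmp - val) <= abs(2))) is false, then b=-8, then (min(max(tmp, 3), (val - 7)) == abs(-1)) is false, then b=6, then returns 8 — matching result 8.
Across all 81 domain points the two functions coincide.
verdict: equivalent


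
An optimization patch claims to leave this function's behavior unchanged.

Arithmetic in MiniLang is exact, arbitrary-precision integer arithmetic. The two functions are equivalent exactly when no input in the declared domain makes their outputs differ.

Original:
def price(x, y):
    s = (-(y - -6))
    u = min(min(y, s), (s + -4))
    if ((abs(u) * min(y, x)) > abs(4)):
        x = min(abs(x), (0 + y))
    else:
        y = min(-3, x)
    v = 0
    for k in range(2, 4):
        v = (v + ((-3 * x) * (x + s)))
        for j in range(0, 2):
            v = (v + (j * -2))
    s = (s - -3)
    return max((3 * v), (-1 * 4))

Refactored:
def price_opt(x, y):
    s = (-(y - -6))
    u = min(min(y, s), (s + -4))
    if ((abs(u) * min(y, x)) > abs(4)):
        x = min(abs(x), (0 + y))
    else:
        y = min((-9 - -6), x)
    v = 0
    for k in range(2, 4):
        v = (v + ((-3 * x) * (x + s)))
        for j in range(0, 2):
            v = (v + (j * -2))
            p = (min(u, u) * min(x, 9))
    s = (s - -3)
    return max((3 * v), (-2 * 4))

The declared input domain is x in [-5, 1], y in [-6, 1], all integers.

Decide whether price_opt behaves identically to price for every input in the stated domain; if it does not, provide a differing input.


x=-5, y=-6 yields -4 from price but -8 from price_opt.
verdict: not equivalent; witness: x=-5, y=-6


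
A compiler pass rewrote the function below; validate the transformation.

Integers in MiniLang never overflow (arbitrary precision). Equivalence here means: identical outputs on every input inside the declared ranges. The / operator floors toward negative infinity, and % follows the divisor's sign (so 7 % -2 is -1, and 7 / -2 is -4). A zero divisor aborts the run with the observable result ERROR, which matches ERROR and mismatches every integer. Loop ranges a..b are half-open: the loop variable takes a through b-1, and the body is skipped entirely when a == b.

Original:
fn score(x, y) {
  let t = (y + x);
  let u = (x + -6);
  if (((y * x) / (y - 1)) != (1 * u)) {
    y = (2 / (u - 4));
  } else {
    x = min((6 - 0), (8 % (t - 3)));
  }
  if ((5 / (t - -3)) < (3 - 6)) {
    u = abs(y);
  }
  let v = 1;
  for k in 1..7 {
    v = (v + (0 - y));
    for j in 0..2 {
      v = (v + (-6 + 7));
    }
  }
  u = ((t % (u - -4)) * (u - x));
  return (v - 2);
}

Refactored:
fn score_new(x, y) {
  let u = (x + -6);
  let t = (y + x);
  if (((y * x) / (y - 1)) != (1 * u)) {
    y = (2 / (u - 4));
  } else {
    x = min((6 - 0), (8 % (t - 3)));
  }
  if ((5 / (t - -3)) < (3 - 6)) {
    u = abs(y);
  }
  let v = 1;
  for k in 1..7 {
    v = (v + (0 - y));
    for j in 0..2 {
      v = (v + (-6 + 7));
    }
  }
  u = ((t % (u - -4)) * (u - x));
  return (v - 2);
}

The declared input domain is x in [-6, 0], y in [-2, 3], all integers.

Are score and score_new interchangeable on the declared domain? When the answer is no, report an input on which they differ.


Side by side, the visible changes include: same computation, different form.
Spot check at x=-1, y=2 — score: t becomes 1; next u becomes -7; next (((y * x) / (y - 1)) != (1 * u)) evaluates to true; next y becomes -1; next ((5 / (t - -3)) < (3 - 6)) evaluates to false; next v becomes 1; next at k=1:; next v becomes 2; next at j=0:; next v becomes 3; next at j=1:; next v becomes 4; next at k=2:; next v becomes 5; next at j=0:; next v becomes 6; next at j=1:; next v becomes 7; next at k=3:; next v becomes 8; next at j=0:; next v becomes 9; next at j=1:; next v becomes 10; next at k=4:; next v becomes 11; next at j=0:; next v becomes 12; next at j=1:; next v becomes 13; next at k=5:; next v becomes 14; next at j=0:; next v becomes 15; next at j=1:; next v becomes 16; next at k=6:; next v becomes 17; next at j=0:; next v becomes 18; next at j=1:; next v becomes 19; next u becomes 12; next final value 17. score_new: u becomes -7; next t becomes 1; next (((y * x) / (y - 1)) != (1 * u)) evaluates to true; next y becomes -1; next ((5 / (t - -3)) < (3 - 6)) evaluates to false; next v becomes 1; next at k=1:; next v becomes 2; next at j=0:; next v becomes 3; next at j=1:; next v becomes 4; next at k=2:; next v becomes 5; next at j=0:; next v becomes 6; next at j=1:; next v becomes 7; next at k=3:; next v becomes 8; next at j=0:; next v becomes 9; next at j=1:; next v becomes 10; next at k=4:; next v becomes 11; next at j=0:; next v becomes 12; next at j=1:; next v becomes 13; next at k=5:; next v becomes 14; next at j=0:; next v becomes 15; next at j=1:; next v becomes 16; next at k=6:; next v becomes 17; next at j=0:; next v becomes 18; next at j=1:; next v becomes 19; next u becomes 12; next final value 17. Both give 17.
Checked all 42 inputs in the declared domain: the outputs agree on every one.
verdict: equivalent


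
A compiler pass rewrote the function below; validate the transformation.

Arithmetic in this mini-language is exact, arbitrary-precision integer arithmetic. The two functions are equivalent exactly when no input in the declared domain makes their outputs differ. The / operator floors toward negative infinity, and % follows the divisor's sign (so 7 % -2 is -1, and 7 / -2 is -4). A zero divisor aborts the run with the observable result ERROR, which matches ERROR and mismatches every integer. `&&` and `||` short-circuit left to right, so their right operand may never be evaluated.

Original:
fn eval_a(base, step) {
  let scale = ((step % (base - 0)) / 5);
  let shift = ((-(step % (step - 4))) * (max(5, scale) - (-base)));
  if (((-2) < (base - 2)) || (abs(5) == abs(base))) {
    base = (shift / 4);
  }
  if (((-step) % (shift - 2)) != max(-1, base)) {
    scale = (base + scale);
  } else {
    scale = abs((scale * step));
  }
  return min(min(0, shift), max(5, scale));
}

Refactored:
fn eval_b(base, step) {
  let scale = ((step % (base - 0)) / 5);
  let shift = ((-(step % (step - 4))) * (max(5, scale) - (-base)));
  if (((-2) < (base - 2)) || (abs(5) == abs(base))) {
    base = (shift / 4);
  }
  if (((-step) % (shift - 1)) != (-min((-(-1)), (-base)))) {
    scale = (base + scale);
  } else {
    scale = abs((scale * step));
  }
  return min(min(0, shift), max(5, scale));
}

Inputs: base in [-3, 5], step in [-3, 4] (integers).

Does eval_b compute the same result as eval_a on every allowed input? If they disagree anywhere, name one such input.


Evaluate both at base=-3, step=-1.
eval_a: scale=-1, then shift=2, then (((-2) < (base - 2)) || (abs(5) == abs(base))) is false, then a zero divisor aborts: ERROR
eval_b: scale=-1, then shift=2, then (((-2) < (base - 2)) || (abs(5) == abs(base))) is false, then (((-step) % (shift - 1)) != (-min((-(-1)), (-base)))) is true, then scale=-4, then returns 0
ERROR and 0 differ, so these are not the same function on this domain.
verdict: not equivalent; witness: base=-3, step=-1


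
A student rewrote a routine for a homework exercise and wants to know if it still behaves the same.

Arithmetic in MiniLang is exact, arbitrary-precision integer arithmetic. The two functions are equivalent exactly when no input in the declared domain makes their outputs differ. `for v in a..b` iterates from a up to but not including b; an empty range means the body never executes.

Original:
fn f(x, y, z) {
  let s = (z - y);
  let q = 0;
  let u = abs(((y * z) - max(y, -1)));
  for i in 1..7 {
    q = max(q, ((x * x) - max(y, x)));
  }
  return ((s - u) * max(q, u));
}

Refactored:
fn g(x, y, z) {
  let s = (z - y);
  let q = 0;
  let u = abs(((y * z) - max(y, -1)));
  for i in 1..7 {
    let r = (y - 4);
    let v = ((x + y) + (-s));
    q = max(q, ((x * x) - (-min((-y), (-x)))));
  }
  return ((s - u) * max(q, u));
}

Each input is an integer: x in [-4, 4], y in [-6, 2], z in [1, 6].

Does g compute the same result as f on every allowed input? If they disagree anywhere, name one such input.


The two versions differ — the changes include min/max/abs usage differs; also arithmetic usage differs; also constant usage differs; also local variable names differ; also statement counts differ.
As a probe, take x=2, y=-3, z=4: f runs s becomes 7; next q becomes 0; next u becomes 11; next at i=1:; next q becomes 2; next at i=2:; next q becomes 2; next at i=3:; next q becomes 2; next at i=4:; next q becomes 2; next at i=5:; next q becomes 2; next at i=6:; next q becomes 2; next final value -44; g runs s becomes 7; next q becomes 0; next u becomes 11; next at i=1:; next r becomes -7; next v becomes -8; next q becomes 2; next at i=2:; next r becomes -7; next v becomes -8; next q becomes 2; next at i=3:; next r becomes -7; next v becomes -8; next q becomes 2; next at i=4:; next r becomes -7; next v becomes -8; next q becomes 2; next at i=5:; next r becomes -7; next v becomes -8; next q becomes 2; next at i=6:; next r becomes -7; next v becomes -8; next q becomes 2; next final value -44; both end at -44.
Across all 486 domain points the two functions coincide.
verdict: equivalent


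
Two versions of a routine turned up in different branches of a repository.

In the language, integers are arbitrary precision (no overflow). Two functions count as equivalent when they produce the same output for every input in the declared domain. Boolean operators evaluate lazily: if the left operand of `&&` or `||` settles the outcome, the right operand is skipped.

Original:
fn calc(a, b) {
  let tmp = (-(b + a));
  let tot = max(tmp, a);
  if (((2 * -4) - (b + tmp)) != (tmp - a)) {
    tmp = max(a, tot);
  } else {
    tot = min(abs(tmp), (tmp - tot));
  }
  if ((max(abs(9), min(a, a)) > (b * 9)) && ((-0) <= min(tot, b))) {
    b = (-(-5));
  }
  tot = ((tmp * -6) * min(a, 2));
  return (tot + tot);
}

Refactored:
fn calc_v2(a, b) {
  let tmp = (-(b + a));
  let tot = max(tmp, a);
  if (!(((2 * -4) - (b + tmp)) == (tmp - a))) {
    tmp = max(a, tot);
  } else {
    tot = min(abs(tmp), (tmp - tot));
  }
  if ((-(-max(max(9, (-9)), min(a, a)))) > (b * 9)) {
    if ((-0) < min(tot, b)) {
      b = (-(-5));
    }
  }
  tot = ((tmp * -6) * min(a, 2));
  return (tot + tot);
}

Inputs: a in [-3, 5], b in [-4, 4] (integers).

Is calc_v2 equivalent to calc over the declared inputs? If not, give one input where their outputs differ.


The one real change (`((-0) <= min(tot, b))` became `((-0) < min(tot, b))`) has no effect anywhere in the declared ranges.
Spot check at a=-3, b=-4 — calc: tmp becomes 7; next tot becomes 7; next (((2 * -4) - (b + tmp)) != (tmp - a)) evaluates to true; next tmp becomes 7; next ((max(abs(9), min(a, a)) > (b * 9)) && ((-0) <= min(tot, b))) evaluates to false; next tot becomes 126; next final value 252. calc_v2: tmp becomes 7; next tot becomes 7; next (!(((2 * -4) - (b + tmp)) == (tmp - a))) evaluates to true; next tmp becomes 7; next ((-(-max(max(9, (-9)), min(a, a)))) > (b * 9)) evaluates to true; next ((-0) < min(tot, b)) evaluates to false; next tot becomes 126; next final value 252. Both give 252.
Sweeping the whole domain (81 inputs) finds no disagreement.
verdict: equivalent


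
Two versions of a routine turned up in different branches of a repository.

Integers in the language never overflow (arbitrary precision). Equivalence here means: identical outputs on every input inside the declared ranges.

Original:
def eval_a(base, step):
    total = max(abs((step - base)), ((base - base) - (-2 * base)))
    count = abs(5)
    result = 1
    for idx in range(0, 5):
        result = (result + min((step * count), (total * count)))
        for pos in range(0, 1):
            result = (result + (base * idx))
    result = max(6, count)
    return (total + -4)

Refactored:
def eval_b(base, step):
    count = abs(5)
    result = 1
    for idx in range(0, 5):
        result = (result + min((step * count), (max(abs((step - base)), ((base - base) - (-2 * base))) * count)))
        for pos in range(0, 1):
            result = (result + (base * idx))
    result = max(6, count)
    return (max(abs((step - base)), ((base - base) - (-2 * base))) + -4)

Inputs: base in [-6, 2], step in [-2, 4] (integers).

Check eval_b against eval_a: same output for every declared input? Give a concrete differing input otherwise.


Side by side, the visible changes include: local variable names differ; and arithmetic usage differs; and constant usage differs; and statement counts differ; and min/max/abs usage differs.
As a probe, take base=-5, step=3: eval_a runs total=8, then count=5, then result=1, then (idx=0), then result=16, then (pos=0), then result=16, then (idx=1), then result=31, then (pos=0), then result=26, then (idx=2), then result=41, then (pos=0), then result=31, then (idx=3), then result=46, then (pos=0), then result=31, then (idx=4), then result=46, then (pos=0), then result=26, then result=6, then returns 4; eval_b runs count=5, then result=1, then (idx=0), then result=16, then (pos=0), then result=16, then (idx=1), then result=31, then (pos=0), then result=26, then (idx=2), then result=41, then (pos=0), then result=31, then (idx=3), then result=46, then (pos=0), then result=31, then (idx=4), then result=46, then (pos=0), then result=26, then result=6, then returns 4; both end at 4.
Every one of the 63 inputs gives matching results.
verdict: equivalent


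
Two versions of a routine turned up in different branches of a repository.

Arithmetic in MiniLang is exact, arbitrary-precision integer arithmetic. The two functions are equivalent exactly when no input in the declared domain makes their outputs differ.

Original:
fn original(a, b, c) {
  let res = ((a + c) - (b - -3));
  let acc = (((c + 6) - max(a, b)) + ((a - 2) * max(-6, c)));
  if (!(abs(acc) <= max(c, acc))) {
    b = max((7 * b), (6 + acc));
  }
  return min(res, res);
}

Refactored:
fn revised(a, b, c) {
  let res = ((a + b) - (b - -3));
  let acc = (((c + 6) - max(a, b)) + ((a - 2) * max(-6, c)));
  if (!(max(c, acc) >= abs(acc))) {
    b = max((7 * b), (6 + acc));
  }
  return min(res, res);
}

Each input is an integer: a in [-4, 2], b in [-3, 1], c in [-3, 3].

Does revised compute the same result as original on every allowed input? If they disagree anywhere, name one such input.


There is a counterexample at a=-4, b=-3, c=-2: -6 on one side, -7 on the other.
original: res becomes -6; next acc becomes 19; next (!(abs(acc) <= max(c, acc))) evaluates to false; next final value -6
revised: res becomes -7; next acc becomes 19; next (!(max(c, acc) >= abs(acc))) evaluates to false; next final value -7
verdict: not equivalent; witness: a=-4, b=-3, c=-2


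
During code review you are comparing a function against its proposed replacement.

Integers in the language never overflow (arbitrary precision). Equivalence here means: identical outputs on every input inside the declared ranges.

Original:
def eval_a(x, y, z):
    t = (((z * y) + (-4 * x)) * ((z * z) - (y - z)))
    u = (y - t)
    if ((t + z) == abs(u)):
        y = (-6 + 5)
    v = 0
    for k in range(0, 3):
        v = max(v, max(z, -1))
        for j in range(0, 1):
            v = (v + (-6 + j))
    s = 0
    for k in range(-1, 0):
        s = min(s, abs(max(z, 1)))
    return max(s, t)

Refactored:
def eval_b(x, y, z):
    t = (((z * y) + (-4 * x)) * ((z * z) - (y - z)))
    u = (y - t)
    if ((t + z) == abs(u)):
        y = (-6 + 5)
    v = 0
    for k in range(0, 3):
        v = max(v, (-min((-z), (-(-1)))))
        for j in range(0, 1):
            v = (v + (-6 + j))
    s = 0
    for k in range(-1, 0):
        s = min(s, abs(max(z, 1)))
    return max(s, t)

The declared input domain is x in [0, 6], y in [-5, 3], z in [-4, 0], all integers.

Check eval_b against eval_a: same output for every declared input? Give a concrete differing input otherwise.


Although min/max/abs usage differs, 315/315 inputs agree.
verdict: equivalent


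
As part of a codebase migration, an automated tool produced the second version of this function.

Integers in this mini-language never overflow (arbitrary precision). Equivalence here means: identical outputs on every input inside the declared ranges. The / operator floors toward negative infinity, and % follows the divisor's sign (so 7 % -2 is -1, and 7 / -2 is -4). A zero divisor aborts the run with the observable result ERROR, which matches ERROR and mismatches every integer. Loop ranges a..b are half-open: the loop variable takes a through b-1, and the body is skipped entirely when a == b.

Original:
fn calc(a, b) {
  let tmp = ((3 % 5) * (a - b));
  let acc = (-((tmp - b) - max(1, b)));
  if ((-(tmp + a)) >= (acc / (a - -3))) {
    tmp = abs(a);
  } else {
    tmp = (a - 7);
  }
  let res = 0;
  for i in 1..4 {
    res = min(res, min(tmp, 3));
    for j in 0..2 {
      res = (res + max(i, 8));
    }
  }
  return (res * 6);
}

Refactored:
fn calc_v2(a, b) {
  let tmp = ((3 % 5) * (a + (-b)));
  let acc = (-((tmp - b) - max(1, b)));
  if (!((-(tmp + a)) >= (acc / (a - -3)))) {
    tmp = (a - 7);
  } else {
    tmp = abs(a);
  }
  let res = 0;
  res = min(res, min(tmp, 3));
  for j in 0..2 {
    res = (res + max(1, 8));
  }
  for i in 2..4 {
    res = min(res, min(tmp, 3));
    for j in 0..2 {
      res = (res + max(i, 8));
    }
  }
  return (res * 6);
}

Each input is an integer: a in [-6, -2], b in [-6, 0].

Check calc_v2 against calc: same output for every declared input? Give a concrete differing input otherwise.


Equivalent — the differences include arithmetic usage differs, loop structure differs, statement counts differ, boolean connective usage differs, constant usage differs, min/max/abs usage differs, yet no declared input distinguishes the two.
Spot check at a=-2, b=-5 — calc: tmp := 9 | acc := -13 | ((-(tmp + a)) >= (acc / (a - -3))): true | tmp := 2 | res := 0 | iter i=1: | res := 0 | iter j=0: | res := 8 | iter j=1: | res := 16 | iter i=2: | res := 2 | iter j=0: | res := 10 | iter j=1: | res := 18 | iter i=3: | res := 2 | iter j=0: | res := 10 | iter j=1: | res := 18 | result 108. calc_v2: tmp := 9 | acc := -13 | (!((-(tmp + a)) >= (acc / (a - -3)))): false | tmp := 2 | res := 0 | res := 0 | iter j=0: | res := 8 | iter j=1: | res := 16 | iter i=2: | res := 2 | iter j=0: | res := 10 | iter j=1: | res := 18 | iter i=3: | res := 2 | iter j=0: | res := 10 | iter j=1: | res := 18 | result 108. Both give 108.
Every one of the 35 inputs gives matching results.
verdict: equivalent


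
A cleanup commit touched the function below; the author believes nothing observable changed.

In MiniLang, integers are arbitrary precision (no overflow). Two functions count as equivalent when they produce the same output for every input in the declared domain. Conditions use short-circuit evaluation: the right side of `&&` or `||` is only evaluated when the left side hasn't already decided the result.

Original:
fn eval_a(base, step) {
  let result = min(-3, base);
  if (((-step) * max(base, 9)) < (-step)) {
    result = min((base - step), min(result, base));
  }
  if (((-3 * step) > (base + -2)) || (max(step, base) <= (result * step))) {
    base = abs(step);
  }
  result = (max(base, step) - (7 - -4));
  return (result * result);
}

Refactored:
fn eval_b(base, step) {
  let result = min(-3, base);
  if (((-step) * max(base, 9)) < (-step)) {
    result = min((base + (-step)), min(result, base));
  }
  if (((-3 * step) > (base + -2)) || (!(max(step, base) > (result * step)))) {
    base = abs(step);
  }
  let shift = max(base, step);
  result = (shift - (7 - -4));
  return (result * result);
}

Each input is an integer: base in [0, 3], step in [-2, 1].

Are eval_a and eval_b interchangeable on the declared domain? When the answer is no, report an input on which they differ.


Reading the diff, among the changes: local variable names differ, and comparison usage differs, and statement counts differ, and arithmetic usage differs, and boolean connective usage differs.
As a probe, take base=3, step=-1: eval_a runs result = -3; (((-step) * max(base, 9)) < (-step)) -> false; (((-3 * step) > (base + -2)) || (max(step, base) <= (result * step))) -> true; base = 1; result = -10; return 100; eval_b runs result = -3; (((-step) * max(base, 9)) < (-step)) -> false; (((-3 * step) > (base + -2)) || (!(max(step, base) > (result * step)))) -> true; base = 1; shift = 1; result = -10; return 100; both end at 100.
Checked all 16 inputs in the declared domain: the outputs agree on every one.
verdict: equivalent


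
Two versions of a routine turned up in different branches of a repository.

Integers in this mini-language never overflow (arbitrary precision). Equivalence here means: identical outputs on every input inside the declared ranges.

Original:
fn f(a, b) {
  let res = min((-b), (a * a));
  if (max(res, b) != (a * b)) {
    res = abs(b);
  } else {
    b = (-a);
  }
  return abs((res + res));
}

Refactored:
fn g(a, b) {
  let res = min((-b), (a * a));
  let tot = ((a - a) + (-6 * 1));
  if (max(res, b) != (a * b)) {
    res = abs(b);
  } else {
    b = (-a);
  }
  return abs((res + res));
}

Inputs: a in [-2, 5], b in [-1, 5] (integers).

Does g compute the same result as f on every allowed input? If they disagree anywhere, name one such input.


Equivalent — the differences include arithmetic usage differs; also constant usage differs; also local variable names differ; also statement counts differ, yet no declared input distinguishes the two.
One worked example (a=5, b=4) — f: res becomes -4; next (max(res, b) != (a * b)) evaluates to true; next res becomes 4; next final value 8; g: res becomes -4; next tot becomes -6; next (max(res, b) != (a * b)) evaluates to true; next res becomes 4; next final value 8; agreement on 8.
Every one of the 56 inputs gives matching results.
verdict: equivalent


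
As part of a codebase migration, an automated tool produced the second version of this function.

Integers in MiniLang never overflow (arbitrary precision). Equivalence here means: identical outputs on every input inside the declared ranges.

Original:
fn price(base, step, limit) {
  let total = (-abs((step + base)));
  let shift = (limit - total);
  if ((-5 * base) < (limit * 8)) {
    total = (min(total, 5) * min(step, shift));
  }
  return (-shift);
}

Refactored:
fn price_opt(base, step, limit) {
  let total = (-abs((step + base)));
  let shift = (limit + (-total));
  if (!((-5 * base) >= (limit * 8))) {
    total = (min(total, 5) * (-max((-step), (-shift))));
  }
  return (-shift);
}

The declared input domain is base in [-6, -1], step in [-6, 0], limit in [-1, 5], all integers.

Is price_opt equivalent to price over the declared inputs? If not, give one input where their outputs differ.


Although comparison usage differs; boolean connective usage differs; arithmetic usage differs; min/max/abs usage differs, 294/294 inputs agree.
verdict: equivalent


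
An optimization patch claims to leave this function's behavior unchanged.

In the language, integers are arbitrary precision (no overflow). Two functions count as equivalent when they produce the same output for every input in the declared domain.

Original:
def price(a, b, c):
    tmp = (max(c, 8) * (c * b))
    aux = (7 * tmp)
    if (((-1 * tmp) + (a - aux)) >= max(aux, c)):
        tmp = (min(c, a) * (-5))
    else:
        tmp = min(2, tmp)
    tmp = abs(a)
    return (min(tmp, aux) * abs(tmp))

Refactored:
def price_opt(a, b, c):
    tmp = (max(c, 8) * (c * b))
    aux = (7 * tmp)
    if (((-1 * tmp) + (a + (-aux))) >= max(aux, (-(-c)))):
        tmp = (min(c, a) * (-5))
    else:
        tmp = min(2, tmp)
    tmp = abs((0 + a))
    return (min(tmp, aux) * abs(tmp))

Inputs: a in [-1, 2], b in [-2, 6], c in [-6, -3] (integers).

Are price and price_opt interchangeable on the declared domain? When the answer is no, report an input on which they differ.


Comparing the listings, the differences include: arithmetic usage differs, and constant usage differs.
Tracing a=1, b=1, c=-3: price: tmp becomes -24; next aux becomes -168; next (((-1 * tmp) + (a - aux)) >= max(aux, c)) evaluates to true; next tmp becomes 15; next tmp becomes 1; next final value -168 | price_opt: tmp becomes -24; next aux becomes -168; next (((-1 * tmp) + (a + (-aux))) >= max(aux, (-(-c)))) evaluates to true; next tmp becomes 15; next tmp becomes 1; next final value -168 — matching result -168.
Sweeping the whole domain (144 inputs) finds no disagreement.
verdict: equivalent


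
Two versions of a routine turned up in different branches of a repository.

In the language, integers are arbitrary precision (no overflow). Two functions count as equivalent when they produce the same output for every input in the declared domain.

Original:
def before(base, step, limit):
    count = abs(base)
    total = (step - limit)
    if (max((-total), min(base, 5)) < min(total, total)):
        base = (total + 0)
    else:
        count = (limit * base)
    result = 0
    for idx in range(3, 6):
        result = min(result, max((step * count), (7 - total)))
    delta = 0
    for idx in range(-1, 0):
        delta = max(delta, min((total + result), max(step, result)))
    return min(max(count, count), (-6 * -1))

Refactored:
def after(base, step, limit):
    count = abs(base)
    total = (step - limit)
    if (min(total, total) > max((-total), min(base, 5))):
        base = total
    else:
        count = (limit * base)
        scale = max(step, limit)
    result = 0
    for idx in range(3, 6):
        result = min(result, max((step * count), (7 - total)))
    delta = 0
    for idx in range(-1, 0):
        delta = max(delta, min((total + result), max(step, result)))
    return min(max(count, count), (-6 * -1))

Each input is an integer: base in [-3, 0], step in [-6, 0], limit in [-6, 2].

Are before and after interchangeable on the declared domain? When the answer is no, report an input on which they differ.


Reading the diff, among the changes: min/max/abs usage differs, plus local variable names differ, plus constant usage differs, plus arithmetic usage differs, plus comparison usage differs, plus statement counts differ.
Spot check at base=-3, step=-3, limit=1 — before: count = 3; total = -4; (max((-total), min(base, 5)) < min(total, total)) -> false; count = -3; result = 0; [idx=3]; result = 0; [idx=4]; result = 0; [idx=5]; result = 0; delta = 0; [idx=-1]; delta = 0; return -3. after: count = 3; total = -4; (min(total, total) > max((-total), min(base, 5))) -> false; count = -3; scale = 1; result = 0; [idx=3]; result = 0; [idx=4]; result = 0; [idx=5]; result = 0; delta = 0; [idx=-1]; delta = 0; return -3. Both give -3.
Across all 252 domain points the two functions coincide.
verdict: equivalent


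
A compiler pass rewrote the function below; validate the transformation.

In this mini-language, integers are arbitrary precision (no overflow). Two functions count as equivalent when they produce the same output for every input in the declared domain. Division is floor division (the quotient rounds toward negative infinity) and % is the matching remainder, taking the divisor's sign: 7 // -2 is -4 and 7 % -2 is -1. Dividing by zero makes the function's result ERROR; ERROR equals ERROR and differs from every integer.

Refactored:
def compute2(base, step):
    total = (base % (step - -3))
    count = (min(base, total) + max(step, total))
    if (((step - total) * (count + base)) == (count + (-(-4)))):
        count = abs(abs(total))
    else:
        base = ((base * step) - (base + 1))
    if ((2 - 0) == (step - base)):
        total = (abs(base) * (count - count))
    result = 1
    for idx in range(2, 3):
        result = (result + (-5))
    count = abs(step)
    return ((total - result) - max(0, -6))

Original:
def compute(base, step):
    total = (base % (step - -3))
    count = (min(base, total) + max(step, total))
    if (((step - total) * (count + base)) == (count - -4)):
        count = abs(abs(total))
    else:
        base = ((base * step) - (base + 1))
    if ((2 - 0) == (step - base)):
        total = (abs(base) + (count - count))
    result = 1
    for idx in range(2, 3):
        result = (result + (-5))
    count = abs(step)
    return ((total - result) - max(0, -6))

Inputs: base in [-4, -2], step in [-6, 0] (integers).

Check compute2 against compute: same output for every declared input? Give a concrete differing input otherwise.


Try base=-2, step=0.
compute: total becomes 1; next count becomes -1; next (((step - total) * (count + base)) == (count - -4)) evaluates to true; next count becomes 1; next ((2 - 0) == (step - base)) evaluates to true; next total becomes 2; next result becomes 1; next at idx=2:; next result becomes -4; next count becomes 0; next final value 6
compute2: total becomes 1; next count becomes -1; next (((step - total) * (count + base)) == (count + (-(-4)))) evaluates to true; next count becomes 1; next ((2 - 0) == (step - base)) evaluates to true; next total becomes 0; next result becomes 1; next at idx=2:; next result becomes -4; next count becomes 0; next final value 4
6 against 4: the behavior changed.
verdict: not equivalent; witness: base=-2, step=0


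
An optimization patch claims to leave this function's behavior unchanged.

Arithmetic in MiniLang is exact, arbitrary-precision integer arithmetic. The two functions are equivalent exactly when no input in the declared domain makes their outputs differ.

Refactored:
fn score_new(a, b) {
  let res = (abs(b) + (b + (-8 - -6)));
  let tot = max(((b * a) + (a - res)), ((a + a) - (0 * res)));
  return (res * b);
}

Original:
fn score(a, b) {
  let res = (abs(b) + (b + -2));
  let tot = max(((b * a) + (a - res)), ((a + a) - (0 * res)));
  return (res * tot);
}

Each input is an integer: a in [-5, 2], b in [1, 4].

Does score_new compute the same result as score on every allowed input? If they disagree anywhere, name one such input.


Try a=-5, b=2.
score: res = 2; tot = -10; return -20
score_new: res = 2; tot = -10; return 4
-20 vs 4 — the two versions disagree here.
verdict: not equivalent; witness: a=-5, b=2


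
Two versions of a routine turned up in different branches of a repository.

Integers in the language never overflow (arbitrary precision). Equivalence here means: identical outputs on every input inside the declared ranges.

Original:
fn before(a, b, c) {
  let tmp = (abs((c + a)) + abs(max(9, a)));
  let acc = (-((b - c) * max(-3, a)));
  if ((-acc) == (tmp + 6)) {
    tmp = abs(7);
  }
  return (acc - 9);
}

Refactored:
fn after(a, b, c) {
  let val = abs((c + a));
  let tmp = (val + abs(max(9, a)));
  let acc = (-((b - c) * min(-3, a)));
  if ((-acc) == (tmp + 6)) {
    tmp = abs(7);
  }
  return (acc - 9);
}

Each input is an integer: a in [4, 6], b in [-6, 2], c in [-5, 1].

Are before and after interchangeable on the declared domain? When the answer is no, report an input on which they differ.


Run the pair on a=4, b=-6, c=-5.
before: tmp := 10 | acc := 4 | ((-acc) == (tmp + 6)): false | result -5
after: val := 1 | tmp := 10 | acc := -3 | ((-acc) == (tmp + 6)): false | result -12
-5 != -12, so the rewrite changes behavior.
verdict: not equivalent; witness: a=4, b=-6, c=-5


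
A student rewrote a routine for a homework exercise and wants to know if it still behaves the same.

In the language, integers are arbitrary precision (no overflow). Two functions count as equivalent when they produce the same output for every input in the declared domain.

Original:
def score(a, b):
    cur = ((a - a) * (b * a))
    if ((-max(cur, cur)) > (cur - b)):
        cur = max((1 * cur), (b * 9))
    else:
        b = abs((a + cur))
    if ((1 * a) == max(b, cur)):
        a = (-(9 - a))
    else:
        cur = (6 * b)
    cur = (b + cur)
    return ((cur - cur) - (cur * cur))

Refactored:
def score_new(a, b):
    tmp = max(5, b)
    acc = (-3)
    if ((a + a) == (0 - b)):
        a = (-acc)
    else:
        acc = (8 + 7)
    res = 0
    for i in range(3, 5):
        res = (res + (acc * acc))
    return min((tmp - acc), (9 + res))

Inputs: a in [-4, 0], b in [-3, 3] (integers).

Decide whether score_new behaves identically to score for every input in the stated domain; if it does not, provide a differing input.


There is a counterexample at a=-4, b=-3: -784 on one side, -10 on the other.
score: cur becomes 0; next ((-max(cur, cur)) > (cur - b)) evaluates to false; next b becomes 4; next ((1 * a) == max(b, cur)) evaluates to false; next cur becomes 24; next cur becomes 28; next final value -784
score_new: tmp becomes 5; next acc becomes -3; next ((a + a) == (0 - b)) evaluates to false; next acc becomes 15; next res becomes 0; next at i=3:; next res becomes 225; next at i=4:; next res becomes 450; next final value -10
verdict: not equivalent; witness: a=-4, b=-3


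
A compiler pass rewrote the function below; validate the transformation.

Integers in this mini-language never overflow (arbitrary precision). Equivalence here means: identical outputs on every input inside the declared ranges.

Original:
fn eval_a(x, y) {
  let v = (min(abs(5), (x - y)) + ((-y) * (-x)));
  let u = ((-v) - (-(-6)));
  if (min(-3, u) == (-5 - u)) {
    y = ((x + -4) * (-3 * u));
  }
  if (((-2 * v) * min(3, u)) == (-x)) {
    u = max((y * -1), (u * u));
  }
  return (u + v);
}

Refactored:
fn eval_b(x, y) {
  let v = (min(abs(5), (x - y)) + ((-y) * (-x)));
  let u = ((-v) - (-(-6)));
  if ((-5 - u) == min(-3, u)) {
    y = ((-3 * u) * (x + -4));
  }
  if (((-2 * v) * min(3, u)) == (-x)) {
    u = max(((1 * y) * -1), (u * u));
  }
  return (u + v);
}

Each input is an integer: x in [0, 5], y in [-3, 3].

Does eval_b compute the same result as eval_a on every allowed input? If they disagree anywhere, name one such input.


Reading the diff, among the changes: arithmetic usage differs, plus constant usage differs.
One worked example (x=1, y=3) — eval_a: v = 1; u = -7; (min(-3, u) == (-5 - u)) -> false; (((-2 * v) * min(3, u)) == (-x)) -> false; return -6; eval_b: v = 1; u = -7; ((-5 - u) == min(-3, u)) -> false; (((-2 * v) * min(3, u)) == (-x)) -> false; return -6; agreement on -6.
Across all 42 domain points the two functions coincide.
verdict: equivalent


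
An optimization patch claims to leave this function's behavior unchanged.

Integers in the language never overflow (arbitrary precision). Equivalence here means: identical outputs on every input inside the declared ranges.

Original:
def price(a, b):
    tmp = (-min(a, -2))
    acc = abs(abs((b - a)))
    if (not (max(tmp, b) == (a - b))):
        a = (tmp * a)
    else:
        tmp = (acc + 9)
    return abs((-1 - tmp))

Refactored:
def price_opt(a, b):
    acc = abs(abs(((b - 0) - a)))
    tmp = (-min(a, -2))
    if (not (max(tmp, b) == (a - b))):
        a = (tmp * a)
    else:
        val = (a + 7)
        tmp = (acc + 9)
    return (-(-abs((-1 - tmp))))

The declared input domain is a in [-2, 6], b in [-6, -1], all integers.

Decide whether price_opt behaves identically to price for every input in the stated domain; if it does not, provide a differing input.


The two versions differ — the changes include local variable names differ; also arithmetic usage differs; also statement counts differ; also constant usage differs.
As a probe, take a=6, b=-3: price runs tmp := 2 | acc := 9 | (not (max(tmp, b) == (a - b))): true | a := 12 | result 3; price_opt runs acc := 9 | tmp := 2 | (not (max(tmp, b) == (a - b))): true | a := 12 | result 3; both end at 3.
Checked all 54 inputs in the declared domain: the outputs agree on every one.
verdict: equivalent
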